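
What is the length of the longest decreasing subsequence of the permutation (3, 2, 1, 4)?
3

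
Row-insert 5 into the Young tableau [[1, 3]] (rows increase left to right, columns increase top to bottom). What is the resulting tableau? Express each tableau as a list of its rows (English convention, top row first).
[[1, 3, 5]]

5 is larger than every entry of row 1, so it is appended to row 1. The new tableau is [[1, 3, 5]].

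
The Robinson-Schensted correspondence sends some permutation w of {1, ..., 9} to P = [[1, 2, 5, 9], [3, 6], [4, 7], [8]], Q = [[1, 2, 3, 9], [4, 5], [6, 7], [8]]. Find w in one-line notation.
Reverse the RSK construction: for i from n down to 1, find the cell of Q containing i, remove the entry at that cell from P, and reverse-bump it up through P; the value ejected from row 1 is w(i).

Step i=9: Q has 9 at row 1, column 4; remove that cell from P, ejecting 9. So w(9) = 9. P is now [[1, 2, 5], [3, 6], [4, 7], [8]].
Step i=8: Q has 8 at row 4, column 1; remove 8 from row 4 of P and reverse-bump: 8 enters row 3 and ejects 7; 7 enters row 2 and ejects 6; 6 enters row 1 and ejects 5. So w(8) = 5. P is now [[1, 2, 6], [3, 7], [4, 8]].
Step i=7: Q has 7 at row 3, column 2; remove 8 from row 3 of P and reverse-bump: 8 enters row 2 and ejects 7; 7 enters row 1 and ejects 6. So w(7) = 6. P is now [[1, 2, 7], [3, 8], [4]].
Step i=6: Q has 6 at row 3, column 1; remove 4 from row 3 of P and reverse-bump: 4 enters row 2 and ejects 3; 3 enters row 1 and ejects 2. So w(6) = 2. P is now [[1, 3, 7], [4, 8]].
Step i=5: Q has 5 at row 2, column 2; remove 8 from row 2 of P and reverse-bump: 8 enters row 1 and ejects 7. So w(5) = 7. P is now [[1, 3, 8], [4]].
Step i=4: Q has 4 at row 2, column 1; remove 4 from row 2 of P and reverse-bump: 4 enters row 1 and ejects 3. So w(4) = 3. P is now [[1, 4, 8]].
Step i=3: Q has 3 at row 1, column 3; remove that cell from P, ejecting 8. So w(3) = 8. P is now [[1, 4]].
Step i=2: Q has 2 at row 1, column 2; remove that cell from P, ejecting 4. So w(2) = 4. P is now [[1]].
Step i=1: Q has 1 at row 1, column 1; remove that cell from P, ejecting 1. So w(1) = 1. P is now [].

So w = 1 4 8 3 7 2 6 5 9.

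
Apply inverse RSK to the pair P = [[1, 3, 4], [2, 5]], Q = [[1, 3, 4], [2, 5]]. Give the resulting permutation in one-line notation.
2 1 3 5 4

Reverse the RSK construction: for i from n down to 1, find the cell of Q containing i, remove the entry at that cell from P, and reverse-bump it up through P; the value ejected from row 1 is w(i).

Step i=5: Q has 5 at row 2, column 2; remove 5 from row 2 of P and reverse-bump: 5 enters row 1 and ejects 4. So w(5) = 4. P is now [[1, 3, 5], [2]].
Step i=4: Q has 4 at row 1, column 3; remove that cell from P, ejecting 5. So w(4) = 5. P is now [[1, 3], [2]].
Step i=3: Q has 3 at row 1, column 2; remove that cell from P, ejecting 3. So w(3) = 3. P is now [[1], [2]].
Step i=2: Q has 2 at row 2, column 1; remove 2 from row 2 of P and reverse-bump: 2 enters row 1 and ejects 1. So w(2) = 1. P is now [[2]].
Step i=1: Q has 1 at row 1, column 1; remove that cell from P, ejecting 2. So w(1) = 2. P is now [].

So w = 2 1 3 5 4.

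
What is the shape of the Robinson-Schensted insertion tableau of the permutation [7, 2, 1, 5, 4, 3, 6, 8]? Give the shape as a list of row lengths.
RSK row insertion gives P = [[1, 3, 6, 8], [2, 4], [5], [7]], which has shape [4, 2, 1, 1].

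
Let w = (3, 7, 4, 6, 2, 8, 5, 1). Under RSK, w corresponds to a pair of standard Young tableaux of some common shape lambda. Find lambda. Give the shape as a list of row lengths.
[4, 2, 1, 1]

RSK row insertion gives P = [[1, 4, 5, 8], [2, 6], [3], [7]], which has shape [4, 2, 1, 1].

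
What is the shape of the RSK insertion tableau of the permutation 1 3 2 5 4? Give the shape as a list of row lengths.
[3, 2]

Row-insert each entry into an empty tableau.

After inserting 1: P = [[1]].
After inserting 3: P = [[1, 3]].
After inserting 2: P = [[1, 2], [3]].
After inserting 5: P = [[1, 2, 5], [3]].
After inserting 4: P = [[1, 2, 4], [3, 5]].

The final insertion tableau P = [[1, 2, 4], [3, 5]] has shape [3, 2].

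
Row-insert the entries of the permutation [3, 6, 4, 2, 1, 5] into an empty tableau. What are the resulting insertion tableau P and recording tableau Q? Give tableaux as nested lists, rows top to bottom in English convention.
Insert each entry of the permutation into P by Schensted row insertion, recording in Q the position of each new cell.

Insert 3: appended to row 1. P = [[3]], Q = [[1]].
Insert 6: appended to row 1. P = [[3, 6]], Q = [[1, 2]].
Insert 4: 4 bumps 6 from row 1; 6 starts row 2. P = [[3, 4], [6]], Q = [[1, 2], [3]].
Insert 2: 2 bumps 3 from row 1; 3 bumps 6 from row 2; 6 starts row 3. P = [[2, 4], [3], [6]], Q = [[1, 2], [3], [4]].
Insert 1: 1 bumps 2 from row 1; 2 bumps 3 from row 2; 3 bumps 6 from row 3; 6 starts row 4. P = [[1, 4], [2], [3], [6]], Q = [[1, 2], [3], [4], [5]].
Insert 5: appended to row 1. P = [[1, 4, 5], [2], [3], [6]], Q = [[1, 2, 6], [3], [4], [5]].

So P = [[1, 4, 5], [2], [3], [6]], Q = [[1, 2, 6], [3], [4], [5]].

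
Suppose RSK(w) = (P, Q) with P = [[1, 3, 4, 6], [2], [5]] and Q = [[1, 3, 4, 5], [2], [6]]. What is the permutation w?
5 2 3 4 6 1

Reverse RSK: for i = n, n-1, ..., 1, locate i in Q, remove the corresponding corner cell from P, and reverse-bump its entry up through P; the value ejected from row 1 is w(i).

So w = 5 2 3 4 6 1.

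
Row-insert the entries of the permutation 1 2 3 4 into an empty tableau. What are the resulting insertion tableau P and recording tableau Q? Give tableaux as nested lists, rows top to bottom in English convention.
P = [[1, 2, 3, 4]], Q = [[1, 2, 3, 4]]

Insert each entry of the permutation into P by Schensted row insertion, recording in Q the position of each new cell.

Insert 1: appended to row 1. P = [[1]], Q = [[1]].
Insert 2: appended to row 1. P = [[1, 2]], Q = [[1, 2]].
Insert 3: appended to row 1. P = [[1, 2, 3]], Q = [[1, 2, 3]].
Insert 4: appended to row 1. P = [[1, 2, 3, 4]], Q = [[1, 2, 3, 4]].

So P = [[1, 2, 3, 4]], Q = [[1, 2, 3, 4]].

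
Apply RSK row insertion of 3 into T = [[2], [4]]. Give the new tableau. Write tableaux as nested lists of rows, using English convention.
3 is larger than every entry of row 1, so it is appended to row 1. The new tableau is [[2, 3], [4]].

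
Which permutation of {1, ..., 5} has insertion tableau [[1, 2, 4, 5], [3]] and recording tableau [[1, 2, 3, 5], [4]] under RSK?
Reverse RSK: for i = n, n-1, ..., 1, locate i in Q, remove the corresponding corner cell from P, and reverse-bump its entry up through P; the value ejected from row 1 is w(i).

So w = 1 3 4 2 5.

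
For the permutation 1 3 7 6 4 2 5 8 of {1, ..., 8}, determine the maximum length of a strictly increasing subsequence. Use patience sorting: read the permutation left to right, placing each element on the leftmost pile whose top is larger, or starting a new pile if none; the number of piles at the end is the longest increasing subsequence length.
1: new pile. tops = [1]
3: new pile. tops = [1, 3]
7: new pile. tops = [1, 3, 7]
6: onto pile 3 (replacing 7). tops = [1, 3, 6]
4: onto pile 3 (replacing 6). tops = [1, 3, 4]
2: onto pile 2 (replacing 3). tops = [1, 2, 4]
5: new pile. tops = [1, 2, 4, 5]
8: new pile. tops = [1, 2, 4, 5, 8]

5 piles, so the longest increasing subsequence has length 5.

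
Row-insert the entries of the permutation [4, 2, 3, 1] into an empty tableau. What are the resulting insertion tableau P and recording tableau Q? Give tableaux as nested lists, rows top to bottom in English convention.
Insert each entry of the permutation into P by Schensted row insertion, recording in Q the position of each new cell.

After inserting 4: P = [[4]].
After inserting 2: P = [[2], [4]].
After inserting 3: P = [[2, 3], [4]].
After inserting 1: P = [[1, 3], [2], [4]].

So P = [[1, 3], [2], [4]], Q = [[1, 3], [2], [4]].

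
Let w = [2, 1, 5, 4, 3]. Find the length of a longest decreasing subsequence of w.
3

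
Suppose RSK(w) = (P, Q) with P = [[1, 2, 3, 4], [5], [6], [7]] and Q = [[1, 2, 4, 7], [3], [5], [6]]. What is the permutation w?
Reverse the RSK construction: for i from n down to 1, find the cell of Q containing i, remove the entry at that cell from P, and reverse-bump it up through P; the value ejected from row 1 is w(i).

Step i=7: Q has 7 at row 1, column 4; remove that cell from P, ejecting 4. So w(7) = 4. P is now [[1, 2, 3], [5], [6], [7]].
Step i=6: Q has 6 at row 4, column 1; remove 7 from row 4 of P and reverse-bump: 7 enters row 3 and ejects 6; 6 enters row 2 and ejects 5; 5 enters row 1 and ejects 3. So w(6) = 3. P is now [[1, 2, 5], [6], [7]].
Step i=5: Q has 5 at row 3, column 1; remove 7 from row 3 of P and reverse-bump: 7 enters row 2 and ejects 6; 6 enters row 1 and ejects 5. So w(5) = 5. P is now [[1, 2, 6], [7]].
Step i=4: Q has 4 at row 1, column 3; remove that cell from P, ejecting 6. So w(4) = 6. P is now [[1, 2], [7]].
Step i=3: Q has 3 at row 2, column 1; remove 7 from row 2 of P and reverse-bump: 7 enters row 1 and ejects 2. So w(3) = 2. P is now [[1, 7]].
Step i=2: Q has 2 at row 1, column 2; remove that cell from P, ejecting 7. So w(2) = 7. P is now [[1]].
Step i=1: Q has 1 at row 1, column 1; remove that cell from P, ejecting 1. So w(1) = 1. P is now [].

So w = 1 7 2 6 5 3 4.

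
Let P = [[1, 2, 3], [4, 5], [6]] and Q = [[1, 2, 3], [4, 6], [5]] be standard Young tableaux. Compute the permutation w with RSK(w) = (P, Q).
1 4 6 5 2 3

Reverse the RSK construction: for i from n down to 1, find the cell of Q containing i, remove the entry at that cell from P, and reverse-bump it up through P; the value ejected from row 1 is w(i).

Step i=6: Q has 6 at row 2, column 2; remove 5 from row 2 of P and reverse-bump: 5 enters row 1 and ejects 3. So w(6) = 3. P is now [[1, 2, 5], [4], [6]].
Step i=5: Q has 5 at row 3, column 1; remove 6 from row 3 of P and reverse-bump: 6 enters row 2 and ejects 4; 4 enters row 1 and ejects 2. So w(5) = 2. P is now [[1, 4, 5], [6]].
Step i=4: Q has 4 at row 2, column 1; remove 6 from row 2 of P and reverse-bump: 6 enters row 1 and ejects 5. So w(4) = 5. P is now [[1, 4, 6]].
Step i=3: Q has 3 at row 1, column 3; remove that cell from P, ejecting 6. So w(3) = 6. P is now [[1, 4]].
Step i=2: Q has 2 at row 1, column 2; remove that cell from P, ejecting 4. So w(2) = 4. P is now [[1]].
Step i=1: Q has 1 at row 1, column 1; remove that cell from P, ejecting 1. So w(1) = 1. P is now [].

So w = 1 4 6 5 2 3.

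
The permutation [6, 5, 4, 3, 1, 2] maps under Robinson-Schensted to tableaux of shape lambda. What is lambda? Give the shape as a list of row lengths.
Row-insert each entry into an empty tableau.

After inserting 6: P = [[6]].
After inserting 5: P = [[5], [6]].
After inserting 4: P = [[4], [5], [6]].
After inserting 3: P = [[3], [4], [5], [6]].
After inserting 1: P = [[1], [3], [4], [5], [6]].
After inserting 2: P = [[1, 2], [3], [4], [5], [6]].

The final insertion tableau P = [[1, 2], [3], [4], [5], [6]] has shape [2, 1, 1, 1, 1].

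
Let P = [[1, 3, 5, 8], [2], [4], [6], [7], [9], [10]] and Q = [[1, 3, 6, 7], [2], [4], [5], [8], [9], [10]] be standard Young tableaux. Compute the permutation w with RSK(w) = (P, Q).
Reverse RSK: for i = n, n-1, ..., 1, locate i in Q, remove the corresponding corner cell from P, and reverse-bump its entry up through P; the value ejected from row 1 is w(i).

So w = 10 2 9 7 4 6 8 5 3 1.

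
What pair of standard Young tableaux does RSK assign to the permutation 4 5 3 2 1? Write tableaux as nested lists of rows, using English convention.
Insert each entry of the permutation into P by Schensted row insertion, recording in Q the position of each new cell.

After inserting 4: P = [[4]].
After inserting 5: P = [[4, 5]].
After inserting 3: P = [[3, 5], [4]].
After inserting 2: P = [[2, 5], [3], [4]].
After inserting 1: P = [[1, 5], [2], [3], [4]].

So P = [[1, 5], [2], [3], [4]], Q = [[1, 2], [3], [4], [5]].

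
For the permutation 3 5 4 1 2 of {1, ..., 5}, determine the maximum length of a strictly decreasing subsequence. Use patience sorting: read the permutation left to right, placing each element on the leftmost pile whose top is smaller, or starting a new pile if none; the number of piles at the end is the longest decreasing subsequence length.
3: new pile. tops = [3]
5: onto pile 1 (replacing 3). tops = [5]
4: new pile. tops = [5, 4]
1: new pile. tops = [5, 4, 1]
2: onto pile 3 (replacing 1). tops = [5, 4, 2]

3 piles, so the longest decreasing subsequence has length 3.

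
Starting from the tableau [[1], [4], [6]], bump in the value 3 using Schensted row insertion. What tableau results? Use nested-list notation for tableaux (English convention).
[[1, 3], [4], [6]]

3 is larger than every entry of row 1, so it is appended to row 1. The new tableau is [[1, 3], [4], [6]].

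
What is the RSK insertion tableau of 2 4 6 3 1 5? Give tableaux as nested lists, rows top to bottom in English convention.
Insert 2: appended to row 1. P = [[2]].
Insert 4: appended to row 1. P = [[2, 4]].
Insert 6: appended to row 1. P = [[2, 4, 6]].
Insert 3: 3 bumps 4 from row 1; 4 starts row 2. P = [[2, 3, 6], [4]].
Insert 1: 1 bumps 2 from row 1; 2 bumps 4 from row 2; 4 starts row 3. P = [[1, 3, 6], [2], [4]].
Insert 5: 5 bumps 6 from row 1; 6 appends to row 2. P = [[1, 3, 5], [2, 6], [4]].

So P = [[1, 3, 5], [2, 6], [4]].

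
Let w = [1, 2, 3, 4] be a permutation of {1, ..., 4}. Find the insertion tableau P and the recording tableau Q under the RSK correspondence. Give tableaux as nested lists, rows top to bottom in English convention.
P = [[1, 2, 3, 4]], Q = [[1, 2, 3, 4]]

Insert each entry of the permutation into P by Schensted row insertion, recording in Q the position of each new cell.

Insert 1: appended to row 1. P = [[1]].
Insert 2: appended to row 1. P = [[1, 2]].
Insert 3: appended to row 1. P = [[1, 2, 3]].
Insert 4: appended to row 1. P = [[1, 2, 3, 4]].

So P = [[1, 2, 3, 4]], Q = [[1, 2, 3, 4]].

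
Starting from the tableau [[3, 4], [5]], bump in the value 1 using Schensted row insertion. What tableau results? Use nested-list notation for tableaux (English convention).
[[1, 4], [3], [5]]

In row 1, 1 replaces 3 (the leftmost entry greater than 1); 3 is bumped to row 2. In row 2, 3 replaces 5 (the leftmost entry greater than 3); 5 is bumped to row 3. 5 starts a new row 3. The new tableau is [[1, 4], [3], [5]].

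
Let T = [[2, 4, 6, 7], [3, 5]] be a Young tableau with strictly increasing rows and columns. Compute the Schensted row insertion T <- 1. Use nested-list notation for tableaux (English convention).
In row 1, 1 replaces 2 (the leftmost entry greater than 1); 2 is bumped to row 2. In row 2, 2 replaces 3 (the leftmost entry greater than 2); 3 is bumped to row 3. 3 starts a new row 3. The new tableau is [[1, 4, 6, 7], [2, 5], [3]].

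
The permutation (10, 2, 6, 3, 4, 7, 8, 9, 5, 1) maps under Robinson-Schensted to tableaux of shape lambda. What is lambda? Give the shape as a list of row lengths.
Row-insert each entry into an empty tableau.

After inserting 10: P = [[10]].
After inserting 2: P = [[2], [10]].
After inserting 6: P = [[2, 6], [10]].
After inserting 3: P = [[2, 3], [6], [10]].
After inserting 4: P = [[2, 3, 4], [6], [10]].
After inserting 7: P = [[2, 3, 4, 7], [6], [10]].
After inserting 8: P = [[2, 3, 4, 7, 8], [6], [10]].
After inserting 9: P = [[2, 3, 4, 7, 8, 9], [6], [10]].
After inserting 5: P = [[2, 3, 4, 5, 8, 9], [6, 7], [10]].
After inserting 1: P = [[1, 3, 4, 5, 8, 9], [2, 7], [6], [10]].

The final insertion tableau P = [[1, 3, 4, 5, 8, 9], [2, 7], [6], [10]] has shape [6, 2, 1, 1].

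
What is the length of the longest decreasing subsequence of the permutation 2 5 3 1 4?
3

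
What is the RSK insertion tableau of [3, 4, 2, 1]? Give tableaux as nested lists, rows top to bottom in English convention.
Insert 3: appended to row 1. P = [[3]].
Insert 4: appended to row 1. P = [[3, 4]].
Insert 2: 2 bumps 3 from row 1; 3 starts row 2. P = [[2, 4], [3]].
Insert 1: 1 bumps 2 from row 1; 2 bumps 3 from row 2; 3 starts row 3. P = [[1, 4], [2], [3]].

So P = [[1, 4], [2], [3]].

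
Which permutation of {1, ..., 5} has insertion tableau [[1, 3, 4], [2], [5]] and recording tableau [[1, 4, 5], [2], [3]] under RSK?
Reverse the RSK construction: for i from n down to 1, find the cell of Q containing i, remove the entry at that cell from P, and reverse-bump it up through P; the value ejected from row 1 is w(i).

Step i=5: Q has 5 at row 1, column 3; remove that cell from P, ejecting 4. So w(5) = 4. P is now [[1, 3], [2], [5]].
Step i=4: Q has 4 at row 1, column 2; remove that cell from P, ejecting 3. So w(4) = 3. P is now [[1], [2], [5]].
Step i=3: Q has 3 at row 3, column 1; remove 5 from row 3 of P and reverse-bump: 5 enters row 2 and ejects 2; 2 enters row 1 and ejects 1. So w(3) = 1. P is now [[2], [5]].
Step i=2: Q has 2 at row 2, column 1; remove 5 from row 2 of P and reverse-bump: 5 enters row 1 and ejects 2. So w(2) = 2. P is now [[5]].
Step i=1: Q has 1 at row 1, column 1; remove that cell from P, ejecting 5. So w(1) = 5. P is now [].

So w = 5 2 1 3 4.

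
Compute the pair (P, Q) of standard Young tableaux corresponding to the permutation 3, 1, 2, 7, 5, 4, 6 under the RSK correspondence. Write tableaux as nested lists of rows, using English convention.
Insert each entry of the permutation into P by Schensted row insertion, recording in Q the position of each new cell.

Insert 3: appended to row 1. P = [[3]], Q = [[1]].
Insert 1: 1 bumps 3 from row 1; 3 starts row 2. P = [[1], [3]], Q = [[1], [2]].
Insert 2: appended to row 1. P = [[1, 2], [3]], Q = [[1, 3], [2]].
Insert 7: appended to row 1. P = [[1, 2, 7], [3]], Q = [[1, 3, 4], [2]].
Insert 5: 5 bumps 7 from row 1; 7 appends to row 2. P = [[1, 2, 5], [3, 7]], Q = [[1, 3, 4], [2, 5]].
Insert 4: 4 bumps 5 from row 1; 5 bumps 7 from row 2; 7 starts row 3. P = [[1, 2, 4], [3, 5], [7]], Q = [[1, 3, 4], [2, 5], [6]].
Insert 6: appended to row 1. P = [[1, 2, 4, 6], [3, 5], [7]], Q = [[1, 3, 4, 7], [2, 5], [6]].

So P = [[1, 2, 4, 6], [3, 5], [7]], Q = [[1, 3, 4, 7], [2, 5], [6]].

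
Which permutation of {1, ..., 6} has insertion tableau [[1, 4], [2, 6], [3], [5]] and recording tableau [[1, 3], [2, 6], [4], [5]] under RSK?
5 3 6 2 1 4

Reverse RSK: for i = n, n-1, ..., 1, locate i in Q, remove the corresponding corner cell from P, and reverse-bump its entry up through P; the value ejected from row 1 is w(i).

So w = 5 3 6 2 1 4.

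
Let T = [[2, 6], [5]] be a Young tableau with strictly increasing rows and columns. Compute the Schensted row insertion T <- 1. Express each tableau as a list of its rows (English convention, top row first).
In row 1, 1 replaces 2 (the leftmost entry greater than 1); 2 is bumped to row 2. In row 2, 2 replaces 5 (the leftmost entry greater than 2); 5 is bumped to row 3. 5 starts a new row 3. The new tableau is [[1, 6], [2], [5]].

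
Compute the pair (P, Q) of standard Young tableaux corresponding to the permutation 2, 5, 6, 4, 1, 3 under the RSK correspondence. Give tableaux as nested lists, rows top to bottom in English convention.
Insert each entry of the permutation into P by Schensted row insertion, recording in Q the position of each new cell.

After inserting 2: P = [[2]].
After inserting 5: P = [[2, 5]].
After inserting 6: P = [[2, 5, 6]].
After inserting 4: P = [[2, 4, 6], [5]].
After inserting 1: P = [[1, 4, 6], [2], [5]].
After inserting 3: P = [[1, 3, 6], [2, 4], [5]].

So P = [[1, 3, 6], [2, 4], [5]], Q = [[1, 2, 3], [4, 6], [5]].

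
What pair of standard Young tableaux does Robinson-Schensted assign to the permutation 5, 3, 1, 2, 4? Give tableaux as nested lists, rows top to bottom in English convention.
P = [[1, 2, 4], [3], [5]], Q = [[1, 4, 5], [2], [3]]

Insert each entry of the permutation into P by Schensted row insertion, recording in Q the position of each new cell.

Insert 5: appended to row 1. P = [[5]].
Insert 3: 3 bumps 5 from row 1; 5 starts row 2. P = [[3], [5]].
Insert 1: 1 bumps 3 from row 1; 3 bumps 5 from row 2; 5 starts row 3. P = [[1], [3], [5]].
Insert 2: appended to row 1. P = [[1, 2], [3], [5]].
Insert 4: appended to row 1. P = [[1, 2, 4], [3], [5]].

So P = [[1, 2, 4], [3], [5]], Q = [[1, 4, 5], [2], [3]].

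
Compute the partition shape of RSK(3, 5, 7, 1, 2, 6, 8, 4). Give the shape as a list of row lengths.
[4, 3, 1]

Row-insert each entry into an empty tableau.

After inserting 3: P = [[3]].
After inserting 5: P = [[3, 5]].
After inserting 7: P = [[3, 5, 7]].
After inserting 1: P = [[1, 5, 7], [3]].
After inserting 2: P = [[1, 2, 7], [3, 5]].
After inserting 6: P = [[1, 2, 6], [3, 5, 7]].
After inserting 8: P = [[1, 2, 6, 8], [3, 5, 7]].
After inserting 4: P = [[1, 2, 4, 8], [3, 5, 6], [7]].

The final insertion tableau P = [[1, 2, 4, 8], [3, 5, 6], [7]] has shape [4, 3, 1].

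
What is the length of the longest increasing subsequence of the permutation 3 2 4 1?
2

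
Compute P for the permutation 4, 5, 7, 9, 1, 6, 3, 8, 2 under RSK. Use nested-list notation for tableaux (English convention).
Insert 4: appended to row 1. P = [[4]].
Insert 5: appended to row 1. P = [[4, 5]].
Insert 7: appended to row 1. P = [[4, 5, 7]].
Insert 9: appended to row 1. P = [[4, 5, 7, 9]].
Insert 1: 1 bumps 4 from row 1; 4 starts row 2. P = [[1, 5, 7, 9], [4]].
Insert 6: 6 bumps 7 from row 1; 7 appends to row 2. P = [[1, 5, 6, 9], [4, 7]].
Insert 3: 3 bumps 5 from row 1; 5 bumps 7 from row 2; 7 starts row 3. P = [[1, 3, 6, 9], [4, 5], [7]].
Insert 8: 8 bumps 9 from row 1; 9 appends to row 2. P = [[1, 3, 6, 8], [4, 5, 9], [7]].
Insert 2: 2 bumps 3 from row 1; 3 bumps 4 from row 2; 4 bumps 7 from row 3; 7 starts row 4. P = [[1, 2, 6, 8], [3, 5, 9], [4], [7]].

So P = [[1, 2, 6, 8], [3, 5, 9], [4], [7]].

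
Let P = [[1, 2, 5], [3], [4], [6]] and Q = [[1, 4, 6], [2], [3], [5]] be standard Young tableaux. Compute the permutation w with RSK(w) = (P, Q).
6 4 1 3 2 5

Reverse the RSK construction: for i from n down to 1, find the cell of Q containing i, remove the entry at that cell from P, and reverse-bump it up through P; the value ejected from row 1 is w(i).

Step i=6: Q has 6 at row 1, column 3; remove that cell from P, ejecting 5. So w(6) = 5. P is now [[1, 2], [3], [4], [6]].
Step i=5: Q has 5 at row 4, column 1; remove 6 from row 4 of P and reverse-bump: 6 enters row 3 and ejects 4; 4 enters row 2 and ejects 3; 3 enters row 1 and ejects 2. So w(5) = 2. P is now [[1, 3], [4], [6]].
Step i=4: Q has 4 at row 1, column 2; remove that cell from P, ejecting 3. So w(4) = 3. P is now [[1], [4], [6]].
Step i=3: Q has 3 at row 3, column 1; remove 6 from row 3 of P and reverse-bump: 6 enters row 2 and ejects 4; 4 enters row 1 and ejects 1. So w(3) = 1. P is now [[4], [6]].
Step i=2: Q has 2 at row 2, column 1; remove 6 from row 2 of P and reverse-bump: 6 enters row 1 and ejects 4. So w(2) = 4. P is now [[6]].
Step i=1: Q has 1 at row 1, column 1; remove that cell from P, ejecting 6. So w(1) = 6. P is now [].

So w = 6 4 1 3 2 5.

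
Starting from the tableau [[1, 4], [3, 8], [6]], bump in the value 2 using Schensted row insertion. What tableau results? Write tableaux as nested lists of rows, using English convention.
[[1, 2], [3, 4], [6, 8]]

In row 1, 2 replaces 4 (the leftmost entry greater than 2); 4 is bumped to row 2. In row 2, 4 replaces 8 (the leftmost entry greater than 4); 8 is bumped to row 3. 8 is appended to row 3. The new tableau is [[1, 2], [3, 4], [6, 8]].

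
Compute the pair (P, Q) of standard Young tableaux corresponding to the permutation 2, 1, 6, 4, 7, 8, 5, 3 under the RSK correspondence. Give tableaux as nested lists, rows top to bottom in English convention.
P = [[1, 3, 5, 8], [2, 4, 7], [6]], Q = [[1, 3, 5, 6], [2, 4, 7], [8]]

Insert each entry of the permutation into P by Schensted row insertion, recording in Q the position of each new cell.

Insert 2: appended to row 1. P = [[2]], Q = [[1]].
Insert 1: 1 bumps 2 from row 1; 2 starts row 2. P = [[1], [2]], Q = [[1], [2]].
Insert 6: appended to row 1. P = [[1, 6], [2]], Q = [[1, 3], [2]].
Insert 4: 4 bumps 6 from row 1; 6 appends to row 2. P = [[1, 4], [2, 6]], Q = [[1, 3], [2, 4]].
Insert 7: appended to row 1. P = [[1, 4, 7], [2, 6]], Q = [[1, 3, 5], [2, 4]].
Insert 8: appended to row 1. P = [[1, 4, 7, 8], [2, 6]], Q = [[1, 3, 5, 6], [2, 4]].
Insert 5: 5 bumps 7 from row 1; 7 appends to row 2. P = [[1, 4, 5, 8], [2, 6, 7]], Q = [[1, 3, 5, 6], [2, 4, 7]].
Insert 3: 3 bumps 4 from row 1; 4 bumps 6 from row 2; 6 starts row 3. P = [[1, 3, 5, 8], [2, 4, 7], [6]], Q = [[1, 3, 5, 6], [2, 4, 7], [8]].

So P = [[1, 3, 5, 8], [2, 4, 7], [6]], Q = [[1, 3, 5, 6], [2, 4, 7], [8]].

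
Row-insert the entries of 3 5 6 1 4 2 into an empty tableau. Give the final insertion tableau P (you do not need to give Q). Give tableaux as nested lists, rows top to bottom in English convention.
Insert 3: appended to row 1. P = [[3]].
Insert 5: appended to row 1. P = [[3, 5]].
Insert 6: appended to row 1. P = [[3, 5, 6]].
Insert 1: 1 bumps 3 from row 1; 3 starts row 2. P = [[1, 5, 6], [3]].
Insert 4: 4 bumps 5 from row 1; 5 appends to row 2. P = [[1, 4, 6], [3, 5]].
Insert 2: 2 bumps 4 from row 1; 4 bumps 5 from row 2; 5 starts row 3. P = [[1, 2, 6], [3, 4], [5]].

So P = [[1, 2, 6], [3, 4], [5]].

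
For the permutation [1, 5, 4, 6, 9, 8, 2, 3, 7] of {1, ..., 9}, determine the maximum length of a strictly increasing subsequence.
4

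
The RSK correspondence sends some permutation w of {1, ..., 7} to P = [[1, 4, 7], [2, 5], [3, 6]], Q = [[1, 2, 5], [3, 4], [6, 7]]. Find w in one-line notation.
3 6 2 5 7 1 4

Reverse the RSK construction: for i from n down to 1, find the cell of Q containing i, remove the entry at that cell from P, and reverse-bump it up through P; the value ejected from row 1 is w(i).

Step i=7: Q has 7 at row 3, column 2; remove 6 from row 3 of P and reverse-bump: 6 enters row 2 and ejects 5; 5 enters row 1 and ejects 4. So w(7) = 4. P is now [[1, 5, 7], [2, 6], [3]].
Step i=6: Q has 6 at row 3, column 1; remove 3 from row 3 of P and reverse-bump: 3 enters row 2 and ejects 2; 2 enters row 1 and ejects 1. So w(6) = 1. P is now [[2, 5, 7], [3, 6]].
Step i=5: Q has 5 at row 1, column 3; remove that cell from P, ejecting 7. So w(5) = 7. P is now [[2, 5], [3, 6]].
Step i=4: Q has 4 at row 2, column 2; remove 6 from row 2 of P and reverse-bump: 6 enters row 1 and ejects 5. So w(4) = 5. P is now [[2, 6], [3]].
Step i=3: Q has 3 at row 2, column 1; remove 3 from row 2 of P and reverse-bump: 3 enters row 1 and ejects 2. So w(3) = 2. P is now [[3, 6]].
Step i=2: Q has 2 at row 1, column 2; remove that cell from P, ejecting 6. So w(2) = 6. P is now [[3]].
Step i=1: Q has 1 at row 1, column 1; remove that cell from P, ejecting 3. So w(1) = 3. P is now [].

So w = 3 6 2 5 7 1 4.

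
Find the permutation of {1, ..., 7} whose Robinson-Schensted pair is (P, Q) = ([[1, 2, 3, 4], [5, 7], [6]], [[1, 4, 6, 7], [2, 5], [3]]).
Reverse the RSK construction: for i from n down to 1, find the cell of Q containing i, remove the entry at that cell from P, and reverse-bump it up through P; the value ejected from row 1 is w(i).

Step i=7: Q has 7 at row 1, column 4; remove that cell from P, ejecting 4. So w(7) = 4. P is now [[1, 2, 3], [5, 7], [6]].
Step i=6: Q has 6 at row 1, column 3; remove that cell from P, ejecting 3. So w(6) = 3. P is now [[1, 2], [5, 7], [6]].
Step i=5: Q has 5 at row 2, column 2; remove 7 from row 2 of P and reverse-bump: 7 enters row 1 and ejects 2. So w(5) = 2. P is now [[1, 7], [5], [6]].
Step i=4: Q has 4 at row 1, column 2; remove that cell from P, ejecting 7. So w(4) = 7. P is now [[1], [5], [6]].
Step i=3: Q has 3 at row 3, column 1; remove 6 from row 3 of P and reverse-bump: 6 enters row 2 and ejects 5; 5 enters row 1 and ejects 1. So w(3) = 1. P is now [[5], [6]].
Step i=2: Q has 2 at row 2, column 1; remove 6 from row 2 of P and reverse-bump: 6 enters row 1 and ejects 5. So w(2) = 5. P is now [[6]].
Step i=1: Q has 1 at row 1, column 1; remove that cell from P, ejecting 6. So w(1) = 6. P is now [].

So w = 6 5 1 7 2 3 4.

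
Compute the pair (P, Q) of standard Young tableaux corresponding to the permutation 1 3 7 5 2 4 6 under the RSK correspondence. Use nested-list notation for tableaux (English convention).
P = [[1, 2, 4, 6], [3, 5], [7]], Q = [[1, 2, 3, 7], [4, 6], [5]]

Insert each entry of the permutation into P by Schensted row insertion, recording in Q the position of each new cell.

After inserting 1: P = [[1]].
After inserting 3: P = [[1, 3]].
After inserting 7: P = [[1, 3, 7]].
After inserting 5: P = [[1, 3, 5], [7]].
After inserting 2: P = [[1, 2, 5], [3], [7]].
After inserting 4: P = [[1, 2, 4], [3, 5], [7]].
After inserting 6: P = [[1, 2, 4, 6], [3, 5], [7]].

So P = [[1, 2, 4, 6], [3, 5], [7]], Q = [[1, 2, 3, 7], [4, 6], [5]].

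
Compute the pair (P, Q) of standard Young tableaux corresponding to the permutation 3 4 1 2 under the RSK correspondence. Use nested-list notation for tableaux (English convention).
Insert each entry of the permutation into P by Schensted row insertion, recording in Q the position of each new cell.

Insert 3: appended to row 1. P = [[3]].
Insert 4: appended to row 1. P = [[3, 4]].
Insert 1: 1 bumps 3 from row 1; 3 starts row 2. P = [[1, 4], [3]].
Insert 2: 2 bumps 4 from row 1; 4 appends to row 2. P = [[1, 2], [3, 4]].

So P = [[1, 2], [3, 4]], Q = [[1, 2], [3, 4]].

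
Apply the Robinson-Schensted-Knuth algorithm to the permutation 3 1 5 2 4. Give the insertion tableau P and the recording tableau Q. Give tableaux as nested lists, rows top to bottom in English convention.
Insert each entry of the permutation into P by Schensted row insertion, recording in Q the position of each new cell.

Insert 3: appended to row 1. P = [[3]], Q = [[1]].
Insert 1: 1 bumps 3 from row 1; 3 starts row 2. P = [[1], [3]], Q = [[1], [2]].
Insert 5: appended to row 1. P = [[1, 5], [3]], Q = [[1, 3], [2]].
Insert 2: 2 bumps 5 from row 1; 5 appends to row 2. P = [[1, 2], [3, 5]], Q = [[1, 3], [2, 4]].
Insert 4: appended to row 1. P = [[1, 2, 4], [3, 5]], Q = [[1, 3, 5], [2, 4]].

So P = [[1, 2, 4], [3, 5]], Q = [[1, 3, 5], [2, 4]].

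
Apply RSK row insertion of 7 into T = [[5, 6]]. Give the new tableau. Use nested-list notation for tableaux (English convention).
7 is larger than every entry of row 1, so it is appended to row 1. The new tableau is [[5, 6, 7]].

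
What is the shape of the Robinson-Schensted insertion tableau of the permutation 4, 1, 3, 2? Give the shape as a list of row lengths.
RSK row insertion gives P = [[1, 2], [3], [4]], which has shape [2, 1, 1].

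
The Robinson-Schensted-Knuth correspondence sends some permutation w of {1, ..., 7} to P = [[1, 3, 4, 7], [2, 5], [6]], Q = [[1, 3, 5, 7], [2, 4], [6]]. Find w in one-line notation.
2 1 6 3 5 4 7

Reverse the RSK construction: for i from n down to 1, find the cell of Q containing i, remove the entry at that cell from P, and reverse-bump it up through P; the value ejected from row 1 is w(i).

Step i=7: Q has 7 at row 1, column 4; remove that cell from P, ejecting 7. So w(7) = 7. P is now [[1, 3, 4], [2, 5], [6]].
Step i=6: Q has 6 at row 3, column 1; remove 6 from row 3 of P and reverse-bump: 6 enters row 2 and ejects 5; 5 enters row 1 and ejects 4. So w(6) = 4. P is now [[1, 3, 5], [2, 6]].
Step i=5: Q has 5 at row 1, column 3; remove that cell from P, ejecting 5. So w(5) = 5. P is now [[1, 3], [2, 6]].
Step i=4: Q has 4 at row 2, column 2; remove 6 from row 2 of P and reverse-bump: 6 enters row 1 and ejects 3. So w(4) = 3. P is now [[1, 6], [2]].
Step i=3: Q has 3 at row 1, column 2; remove that cell from P, ejecting 6. So w(3) = 6. P is now [[1], [2]].
Step i=2: Q has 2 at row 2, column 1; remove 2 from row 2 of P and reverse-bump: 2 enters row 1 and ejects 1. So w(2) = 1. P is now [[2]].
Step i=1: Q has 1 at row 1, column 1; remove that cell from P, ejecting 2. So w(1) = 2. P is now [].

So w = 2 1 6 3 5 4 7.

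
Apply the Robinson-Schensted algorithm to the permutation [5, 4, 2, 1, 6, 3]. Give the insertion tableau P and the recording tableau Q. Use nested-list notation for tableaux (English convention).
P = [[1, 3], [2, 6], [4], [5]], Q = [[1, 5], [2, 6], [3], [4]]

Insert each entry of the permutation into P by Schensted row insertion, recording in Q the position of each new cell.

After inserting 5: P = [[5]].
After inserting 4: P = [[4], [5]].
After inserting 2: P = [[2], [4], [5]].
After inserting 1: P = [[1], [2], [4], [5]].
After inserting 6: P = [[1, 6], [2], [4], [5]].
After inserting 3: P = [[1, 3], [2, 6], [4], [5]].

So P = [[1, 3], [2, 6], [4], [5]], Q = [[1, 5], [2, 6], [3], [4]].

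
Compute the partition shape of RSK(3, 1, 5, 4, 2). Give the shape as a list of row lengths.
[2, 2, 1]

Row-insert each entry into an empty tableau.

After inserting 3: P = [[3]].
After inserting 1: P = [[1], [3]].
After inserting 5: P = [[1, 5], [3]].
After inserting 4: P = [[1, 4], [3, 5]].
After inserting 2: P = [[1, 2], [3, 4], [5]].

The final insertion tableau P = [[1, 2], [3, 4], [5]] has shape [2, 2, 1].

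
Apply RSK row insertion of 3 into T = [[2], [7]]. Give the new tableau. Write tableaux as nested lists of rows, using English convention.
[[2, 3], [7]]

3 is larger than every entry of row 1, so it is appended to row 1. The new tableau is [[2, 3], [7]].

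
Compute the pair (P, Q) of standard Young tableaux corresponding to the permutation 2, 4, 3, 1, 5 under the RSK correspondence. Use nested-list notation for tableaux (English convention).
Insert each entry of the permutation into P by Schensted row insertion, recording in Q the position of each new cell.

Insert 2: appended to row 1. P = [[2]].
Insert 4: appended to row 1. P = [[2, 4]].
Insert 3: 3 bumps 4 from row 1; 4 starts row 2. P = [[2, 3], [4]].
Insert 1: 1 bumps 2 from row 1; 2 bumps 4 from row 2; 4 starts row 3. P = [[1, 3], [2], [4]].
Insert 5: appended to row 1. P = [[1, 3, 5], [2], [4]].

So P = [[1, 3, 5], [2], [4]], Q = [[1, 2, 5], [3], [4]].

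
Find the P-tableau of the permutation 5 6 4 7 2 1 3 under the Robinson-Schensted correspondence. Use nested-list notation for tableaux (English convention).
After inserting 5: P = [[5]].
After inserting 6: P = [[5, 6]].
After inserting 4: P = [[4, 6], [5]].
After inserting 7: P = [[4, 6, 7], [5]].
After inserting 2: P = [[2, 6, 7], [4], [5]].
After inserting 1: P = [[1, 6, 7], [2], [4], [5]].
After inserting 3: P = [[1, 3, 7], [2, 6], [4], [5]].

So P = [[1, 3, 7], [2, 6], [4], [5]].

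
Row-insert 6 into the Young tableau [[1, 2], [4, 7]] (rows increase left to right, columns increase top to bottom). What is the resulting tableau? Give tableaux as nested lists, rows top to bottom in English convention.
[[1, 2, 6], [4, 7]]

6 is larger than every entry of row 1, so it is appended to row 1. The new tableau is [[1, 2, 6], [4, 7]].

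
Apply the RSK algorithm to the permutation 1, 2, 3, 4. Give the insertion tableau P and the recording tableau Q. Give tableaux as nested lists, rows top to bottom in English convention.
P = [[1, 2, 3, 4]], Q = [[1, 2, 3, 4]]

Insert each entry of the permutation into P by Schensted row insertion, recording in Q the position of each new cell.

Insert 1: appended to row 1. P = [[1]].
Insert 2: appended to row 1. P = [[1, 2]].
Insert 3: appended to row 1. P = [[1, 2, 3]].
Insert 4: appended to row 1. P = [[1, 2, 3, 4]].

So P = [[1, 2, 3, 4]], Q = [[1, 2, 3, 4]].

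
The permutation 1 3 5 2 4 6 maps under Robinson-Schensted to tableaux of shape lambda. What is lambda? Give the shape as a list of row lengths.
[4, 2]

Row-insert each entry into an empty tableau.

After inserting 1: P = [[1]].
After inserting 3: P = [[1, 3]].
After inserting 5: P = [[1, 3, 5]].
After inserting 2: P = [[1, 2, 5], [3]].
After inserting 4: P = [[1, 2, 4], [3, 5]].
After inserting 6: P = [[1, 2, 4, 6], [3, 5]].

The final insertion tableau P = [[1, 2, 4, 6], [3, 5]] has shape [4, 2].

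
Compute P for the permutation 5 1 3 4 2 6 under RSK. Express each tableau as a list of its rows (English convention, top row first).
Insert 5: appended to row 1. P = [[5]].
Insert 1: 1 bumps 5 from row 1; 5 starts row 2. P = [[1], [5]].
Insert 3: appended to row 1. P = [[1, 3], [5]].
Insert 4: appended to row 1. P = [[1, 3, 4], [5]].
Insert 2: 2 bumps 3 from row 1; 3 bumps 5 from row 2; 5 starts row 3. P = [[1, 2, 4], [3], [5]].
Insert 6: appended to row 1. P = [[1, 2, 4, 6], [3], [5]].

So P = [[1, 2, 4, 6], [3], [5]].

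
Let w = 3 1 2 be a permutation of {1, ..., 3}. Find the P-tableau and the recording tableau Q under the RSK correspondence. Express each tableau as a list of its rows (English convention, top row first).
Insert each entry of the permutation into P by Schensted row insertion, recording in Q the position of each new cell.

Insert 3: appended to row 1. P = [[3]], Q = [[1]].
Insert 1: 1 bumps 3 from row 1; 3 starts row 2. P = [[1], [3]], Q = [[1], [2]].
Insert 2: appended to row 1. P = [[1, 2], [3]], Q = [[1, 3], [2]].

So P = [[1, 2], [3]], Q = [[1, 3], [2]].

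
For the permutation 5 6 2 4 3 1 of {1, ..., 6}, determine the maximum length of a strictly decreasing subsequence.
4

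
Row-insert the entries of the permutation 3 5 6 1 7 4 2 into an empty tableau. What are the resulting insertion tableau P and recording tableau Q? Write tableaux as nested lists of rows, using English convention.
P = [[1, 2, 6, 7], [3, 4], [5]], Q = [[1, 2, 3, 5], [4, 6], [7]]

Insert each entry of the permutation into P by Schensted row insertion, recording in Q the position of each new cell.

Insert 3: appended to row 1. P = [[3]].
Insert 5: appended to row 1. P = [[3, 5]].
Insert 6: appended to row 1. P = [[3, 5, 6]].
Insert 1: 1 bumps 3 from row 1; 3 starts row 2. P = [[1, 5, 6], [3]].
Insert 7: appended to row 1. P = [[1, 5, 6, 7], [3]].
Insert 4: 4 bumps 5 from row 1; 5 appends to row 2. P = [[1, 4, 6, 7], [3, 5]].
Insert 2: 2 bumps 4 from row 1; 4 bumps 5 from row 2; 5 starts row 3. P = [[1, 2, 6, 7], [3, 4], [5]].

So P = [[1, 2, 6, 7], [3, 4], [5]], Q = [[1, 2, 3, 5], [4, 6], [7]].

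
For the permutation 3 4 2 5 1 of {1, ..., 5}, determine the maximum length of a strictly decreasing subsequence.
3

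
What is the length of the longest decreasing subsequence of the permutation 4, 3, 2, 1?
4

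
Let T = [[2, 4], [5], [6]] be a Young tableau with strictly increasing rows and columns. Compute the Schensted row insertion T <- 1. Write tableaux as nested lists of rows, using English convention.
In row 1, 1 replaces 2 (the leftmost entry greater than 1); 2 is bumped to row 2. In row 2, 2 replaces 5 (the leftmost entry greater than 2); 5 is bumped to row 3. In row 3, 5 replaces 6 (the leftmost entry greater than 5); 6 is bumped to row 4. 6 starts a new row 4. The new tableau is [[1, 4], [2], [5], [6]].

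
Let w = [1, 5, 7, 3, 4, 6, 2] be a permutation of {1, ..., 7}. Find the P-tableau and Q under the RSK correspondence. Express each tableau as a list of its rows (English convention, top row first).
Insert each entry of the permutation into P by Schensted row insertion, recording in Q the position of each new cell.

Insert 1: appended to row 1. P = [[1]].
Insert 5: appended to row 1. P = [[1, 5]].
Insert 7: appended to row 1. P = [[1, 5, 7]].
Insert 3: 3 bumps 5 from row 1; 5 starts row 2. P = [[1, 3, 7], [5]].
Insert 4: 4 bumps 7 from row 1; 7 appends to row 2. P = [[1, 3, 4], [5, 7]].
Insert 6: appended to row 1. P = [[1, 3, 4, 6], [5, 7]].
Insert 2: 2 bumps 3 from row 1; 3 bumps 5 from row 2; 5 starts row 3. P = [[1, 2, 4, 6], [3, 7], [5]].

So P = [[1, 2, 4, 6], [3, 7], [5]], Q = [[1, 2, 3, 6], [4, 5], [7]].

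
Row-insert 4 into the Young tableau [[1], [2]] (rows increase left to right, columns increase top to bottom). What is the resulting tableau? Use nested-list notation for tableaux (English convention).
[[1, 4], [2]]

4 is larger than every entry of row 1, so it is appended to row 1. The new tableau is [[1, 4], [2]].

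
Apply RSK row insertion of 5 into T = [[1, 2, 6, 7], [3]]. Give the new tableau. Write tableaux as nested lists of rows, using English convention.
In row 1, 5 replaces 6 (the leftmost entry greater than 5); 6 is bumped to row 2. 6 is appended to row 2. The new tableau is [[1, 2, 5, 7], [3, 6]].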